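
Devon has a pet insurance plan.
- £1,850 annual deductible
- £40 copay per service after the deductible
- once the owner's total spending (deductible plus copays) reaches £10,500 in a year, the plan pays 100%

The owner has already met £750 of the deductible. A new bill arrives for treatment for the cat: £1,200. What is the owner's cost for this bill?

£750 of the £1,850 deductible is already met, leaving £1,100.
That leaves £1,200 − £1,100 = £100 for the copay.
Copay on this service: £40.
So the owner owes £1,100 + £40 = £1,140 before any cap.
Total out-of-pocket so far would be £750 + £1,140 = £1,890, below the £10,500 cap — no reduction.

£1,140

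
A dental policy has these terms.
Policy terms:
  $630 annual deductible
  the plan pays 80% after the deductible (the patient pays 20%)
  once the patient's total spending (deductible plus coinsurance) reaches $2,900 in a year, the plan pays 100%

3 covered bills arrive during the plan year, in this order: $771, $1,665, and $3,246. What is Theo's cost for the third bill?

Claim 1 ($771): $630 to deductible, leaving $141; coinsurance $141 × 20% = $28.20. Patient pays $658.20; OOP now $658.20.
Claim 2 ($1,665): 20% coinsurance on $1,665 = $333. Patient owes $333 (running OOP $991.20).
Claim 3 ($3,246): 20% coinsurance on $3,246 = $649.20. Patient owes $649.20 (running OOP $1,640.40).

$649.20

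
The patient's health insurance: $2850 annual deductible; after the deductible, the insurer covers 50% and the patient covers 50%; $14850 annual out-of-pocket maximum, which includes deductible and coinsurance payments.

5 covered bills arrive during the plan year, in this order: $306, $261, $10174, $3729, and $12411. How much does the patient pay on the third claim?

$6228.50

#1 ($306): all of it applies to the deductible. Cost to patient: $306. OOP to date $306.
#2 ($261): entire amount goes to the deductible. Patient pays $261; OOP now $567.
#3 ($10174): deductible takes $2283, $7891 remains; 50% of $7891 = $3945.50. Patient pays $6228.50; OOP now $6795.50.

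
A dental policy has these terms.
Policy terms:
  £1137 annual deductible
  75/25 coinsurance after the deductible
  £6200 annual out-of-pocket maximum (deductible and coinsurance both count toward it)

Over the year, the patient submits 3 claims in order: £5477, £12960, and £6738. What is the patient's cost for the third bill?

Claim 1 — £5477: £1137 finishes the deductible; £4340 goes to coinsurance; patient's 25% is £1085. Patient owes £2222 (running OOP £2222).
Claim 2 — £12960: deductible already satisfied, so patient's share is 25% × £12960 = £3240. Patient pays £3240; OOP now £5462.
Claim 3 — £6738: deductible met; 25% of £6738 = £1684.50. Adding that to £5462 gives £7146.50, past the £6200 cap; patient pays only £6200 − £5462 = £738.

£738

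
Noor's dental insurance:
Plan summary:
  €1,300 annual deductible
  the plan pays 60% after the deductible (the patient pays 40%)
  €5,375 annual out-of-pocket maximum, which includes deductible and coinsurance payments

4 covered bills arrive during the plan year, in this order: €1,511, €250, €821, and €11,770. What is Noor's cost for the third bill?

€328.40

Claim 1 — €1,511: €1,300 to deductible, leaving €211; 40% of €211 = €84.40. Patient pays €1,384.40; OOP now €1,384.40.
Claim 2 — €250: deductible met; 40% of €250 = €100. Cost to patient: €100. OOP to date €1,484.40.
Claim 3 — €821: deductible already satisfied, so patient's share is 40% × €821 = €328.40. Cost to patient: €328.40. OOP to date €1,812.80.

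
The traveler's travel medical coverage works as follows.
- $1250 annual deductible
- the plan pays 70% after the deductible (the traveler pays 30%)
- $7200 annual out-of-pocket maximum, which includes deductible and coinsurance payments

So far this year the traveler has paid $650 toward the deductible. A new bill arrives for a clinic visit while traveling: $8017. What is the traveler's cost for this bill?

$2825.10

$650 of the $1250 deductible is already met, leaving $600.
The remaining $7417 (= $8017 − $600) moves to coinsurance.
Coinsurance: $7417 × 30% = $2225.10.
That puts the traveler's cost at $600 + $2225.10 = $2825.10 before any cap.
Cumulative spending $650 + $2825.10 = $3475.10 stays under the $7200 maximum.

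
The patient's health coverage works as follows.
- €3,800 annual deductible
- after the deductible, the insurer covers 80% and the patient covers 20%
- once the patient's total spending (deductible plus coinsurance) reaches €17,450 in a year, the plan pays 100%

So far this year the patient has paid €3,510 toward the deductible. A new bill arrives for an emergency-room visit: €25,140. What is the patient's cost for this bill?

Deductible still to meet: €3,800 − €3,510 = €290.
The remaining €24,850 (= €25,140 − €290) moves to coinsurance.
20% of €24,850 = €4,970 falls to the patient.
That puts the patient's cost at €290 + €4,970 = €5,260 before any cap.
Total out-of-pocket so far would be €3,510 + €5,260 = €8,770, below the €17,450 cap — no reduction.

€5,260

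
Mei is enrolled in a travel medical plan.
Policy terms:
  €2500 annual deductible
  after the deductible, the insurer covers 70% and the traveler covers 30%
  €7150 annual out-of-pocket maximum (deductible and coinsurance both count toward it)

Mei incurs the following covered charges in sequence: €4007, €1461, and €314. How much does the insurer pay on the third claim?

€219.80

#1 (€4007): €2500 finishes the deductible; €1507 goes to coinsurance; 30% of €1507 = €452.10. Cost to traveler: €2952.10. OOP to date €2952.10. Plan pays €4007 − €2952.10 = €1054.90.
#2 (€1461): deductible already satisfied, so traveler's share is 30% × €1461 = €438.30. Traveler pays €438.30; OOP now €3390.40. Plan pays €1461 − €438.30 = €1022.70.
#3 (€314): 30% coinsurance on €314 = €94.20. Traveler owes €94.20 (running OOP €3484.60). Plan pays €314 − €94.20 = €219.80.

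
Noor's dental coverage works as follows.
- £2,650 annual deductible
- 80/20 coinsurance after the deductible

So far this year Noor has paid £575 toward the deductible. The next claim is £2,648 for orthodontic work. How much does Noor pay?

£2,189.60

£575 of the £2,650 deductible is already met, leaving £2,075.
The remaining £573 (= £2,648 − £2,075) moves to coinsurance.
Coinsurance: £573 × 20% = £114.60.
So the patient owes £2,075 + £114.60 = £2,189.60.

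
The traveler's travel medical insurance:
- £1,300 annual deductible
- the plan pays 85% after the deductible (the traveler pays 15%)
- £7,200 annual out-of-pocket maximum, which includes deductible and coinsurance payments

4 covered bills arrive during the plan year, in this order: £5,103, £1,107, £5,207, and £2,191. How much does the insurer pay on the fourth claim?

£1,862.35

Claim 1 — £5,103: deductible takes £1,300, £3,803 remains; traveler's 15% is £570.45. Traveler pays £1,870.45; OOP now £1,870.45. Insurer: £5,103 − £1,870.45 = £3,232.55.
Claim 2 — £1,107: 15% coinsurance on £1,107 = £166.05. Traveler pays £166.05; OOP now £2,036.50. Plan pays £1,107 − £166.05 = £940.95.
Claim 3 — £5,207: 15% coinsurance on £5,207 = £781.05. Traveler owes £781.05 (running OOP £2,817.55). Insurer: £5,207 − £781.05 = £4,425.95.
Claim 4 — £2,191: deductible met; 15% of £2,191 = £328.65. Traveler owes £328.65 (running OOP £3,146.20). Plan pays £2,191 − £328.65 = £1,862.35.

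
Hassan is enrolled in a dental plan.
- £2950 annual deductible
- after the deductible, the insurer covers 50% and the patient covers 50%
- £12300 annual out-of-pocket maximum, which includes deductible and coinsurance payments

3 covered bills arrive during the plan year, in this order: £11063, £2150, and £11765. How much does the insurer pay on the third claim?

Bill 1, £11063: £2950 finishes the deductible; £8113 goes to coinsurance; 50% of £8113 = £4056.50. Cost to patient: £7006.50. OOP to date £7006.50. Plan pays £11063 − £7006.50 = £4056.50.
Bill 2, £2150: 50% coinsurance on £2150 = £1075. Cost to patient: £1075. OOP to date £8081.50. Plan pays £2150 − £1075 = £1075.
Bill 3, £11765: 50% coinsurance on £11765 = £5882.50. Adding that to £8081.50 gives £13964, past the £12300 cap; patient pays only £12300 − £8081.50 = £4218.50. Plan pays £11765 − £4218.50 = £7546.50.

£7546.50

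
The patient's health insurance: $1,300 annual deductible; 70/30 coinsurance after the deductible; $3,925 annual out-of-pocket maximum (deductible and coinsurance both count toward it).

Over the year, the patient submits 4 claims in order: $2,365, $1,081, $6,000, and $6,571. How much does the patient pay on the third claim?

$1,800

Bill 1, $2,365: $1,300 to deductible, leaving $1,065; coinsurance $1,065 × 30% = $319.50. Cost to patient: $1,619.50. OOP to date $1,619.50.
Bill 2, $1,081: 30% coinsurance on $1,081 = $324.30. Patient owes $324.30 (running OOP $1,943.80).
Bill 3, $6,000: deductible already satisfied, so patient's share is 30% × $6,000 = $1,800. Patient owes $1,800 (running OOP $3,743.80).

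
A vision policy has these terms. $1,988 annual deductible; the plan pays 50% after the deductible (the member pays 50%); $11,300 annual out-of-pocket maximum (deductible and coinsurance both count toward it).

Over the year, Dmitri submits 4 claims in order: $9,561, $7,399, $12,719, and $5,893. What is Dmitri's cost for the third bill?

$1,826

Claim 1 ($9,561): $1,988 finishes the deductible; $7,573 goes to coinsurance; coinsurance $7,573 × 50% = $3,786.50. Member owes $5,774.50 (running OOP $5,774.50).
Claim 2 ($7,399): 50% coinsurance on $7,399 = $3,699.50. Member owes $3,699.50 (running OOP $9,474).
Claim 3 ($12,719): deductible already satisfied, so member's share is 50% × $12,719 = $6,359.50. That would push OOP to $15,833.50, over the $11,300 cap, so member pays $11,300 − $9,474 = $1,826.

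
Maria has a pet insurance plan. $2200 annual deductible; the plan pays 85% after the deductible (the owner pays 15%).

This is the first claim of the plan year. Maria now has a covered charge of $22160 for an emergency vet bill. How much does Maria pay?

$5194

Nothing has been paid toward the $2200 deductible, so the first $2200 of this charge is applied there.
That leaves $22160 − $2200 = $19960 for coinsurance.
Coinsurance: $19960 × 15% = $2994.
Owner responsibility: $2200 + $2994 = $5194.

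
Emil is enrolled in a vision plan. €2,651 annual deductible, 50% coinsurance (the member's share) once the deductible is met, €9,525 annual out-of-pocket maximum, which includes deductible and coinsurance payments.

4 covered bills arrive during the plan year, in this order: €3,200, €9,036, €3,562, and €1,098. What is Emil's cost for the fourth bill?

Claim 1 (€3,200): €2,651 finishes the deductible; €549 goes to coinsurance; member's 50% is €274.50. Cost to member: €2,925.50. OOP to date €2,925.50.
Claim 2 (€9,036): 50% coinsurance on €9,036 = €4,518. Member pays €4,518; OOP now €7,443.50.
Claim 3 (€3,562): 50% coinsurance on €3,562 = €1,781. Member pays €1,781; OOP now €9,224.50.
Claim 4 (€1,098): deductible met; 50% of €1,098 = €549. Adding that to €9,224.50 gives €9,773.50, past the €9,525 cap; member pays only €9,525 − €9,224.50 = €300.50.

€300.50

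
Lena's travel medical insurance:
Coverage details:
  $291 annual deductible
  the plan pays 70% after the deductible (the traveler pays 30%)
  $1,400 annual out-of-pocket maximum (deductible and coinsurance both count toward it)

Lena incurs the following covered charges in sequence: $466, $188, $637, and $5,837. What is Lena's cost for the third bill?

#1 ($466): $291 finishes the deductible; $175 goes to coinsurance; 30% of $175 = $52.50. Traveler owes $343.50 (running OOP $343.50).
#2 ($188): deductible met; 30% of $188 = $56.40. Traveler owes $56.40 (running OOP $399.90).
#3 ($637): deductible already satisfied, so traveler's share is 30% × $637 = $191.10. Traveler pays $191.10; OOP now $591.

$191.10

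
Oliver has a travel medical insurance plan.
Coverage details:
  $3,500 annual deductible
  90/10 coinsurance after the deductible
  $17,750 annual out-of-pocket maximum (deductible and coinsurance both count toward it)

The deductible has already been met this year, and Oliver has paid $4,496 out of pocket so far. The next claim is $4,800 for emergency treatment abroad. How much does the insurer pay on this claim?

With the deductible met, the entire $4,800 is subject to coinsurance.
10% of $4,800 = $480 falls to the traveler.
Cumulative spending $4,496 + $480 = $4,976 stays under the $17,750 maximum.
Insurer pays the balance: $4,800 − $480 = $4,320.

$4,320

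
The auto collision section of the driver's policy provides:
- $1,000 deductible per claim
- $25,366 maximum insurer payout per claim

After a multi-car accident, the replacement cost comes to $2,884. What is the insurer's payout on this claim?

$1,884

After the deductible, $2,884 − $1,000 = $1,884 remains.
That's under the $25,366 cap, so the insurer reimburses the full $1,884.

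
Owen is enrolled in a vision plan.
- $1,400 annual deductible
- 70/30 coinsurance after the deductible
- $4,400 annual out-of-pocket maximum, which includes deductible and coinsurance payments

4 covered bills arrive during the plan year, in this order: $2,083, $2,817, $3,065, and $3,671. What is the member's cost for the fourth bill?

Bill 1, $2,083: $1,400 to deductible, leaving $683; coinsurance $683 × 30% = $204.90. Member pays $1,604.90; OOP now $1,604.90.
Bill 2, $2,817: deductible met; 30% of $2,817 = $845.10. Member pays $845.10; OOP now $2,450.
Bill 3, $3,065: 30% coinsurance on $3,065 = $919.50. Member owes $919.50 (running OOP $3,369.50).
Bill 4, $3,671: deductible already satisfied, so member's share is 30% × $3,671 = $1,101.30. OOP would hit $4,470.80 > $4,400, so the cap limits the member to $4,400 − $3,369.50 = $1,030.50.

$1,030.50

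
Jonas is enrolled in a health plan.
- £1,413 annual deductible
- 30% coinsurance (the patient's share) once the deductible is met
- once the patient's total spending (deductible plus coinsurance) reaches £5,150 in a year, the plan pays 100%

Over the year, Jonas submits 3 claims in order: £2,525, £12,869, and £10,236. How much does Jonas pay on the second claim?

£3,403.40

#1 (£2,525): £1,413 to deductible, leaving £1,112; patient's 30% is £333.60. Patient owes £1,746.60 (running OOP £1,746.60).
#2 (£12,869): 30% coinsurance on £12,869 = £3,860.70. That would push OOP to £5,607.30, over the £5,150 cap, so patient pays £5,150 − £1,746.60 = £3,403.40.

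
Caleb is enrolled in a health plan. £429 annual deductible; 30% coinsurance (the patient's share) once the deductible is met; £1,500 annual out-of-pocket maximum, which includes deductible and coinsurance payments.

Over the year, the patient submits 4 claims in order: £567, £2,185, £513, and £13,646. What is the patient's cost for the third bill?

£153.90

Claim 1 (£567): £429 to deductible, leaving £138; patient's 30% is £41.40. Cost to patient: £470.40. OOP to date £470.40.
Claim 2 (£2,185): 30% coinsurance on £2,185 = £655.50. Cost to patient: £655.50. OOP to date £1,125.90.
Claim 3 (£513): deductible already satisfied, so patient's share is 30% × £513 = £153.90. Patient pays £153.90; OOP now £1,279.80.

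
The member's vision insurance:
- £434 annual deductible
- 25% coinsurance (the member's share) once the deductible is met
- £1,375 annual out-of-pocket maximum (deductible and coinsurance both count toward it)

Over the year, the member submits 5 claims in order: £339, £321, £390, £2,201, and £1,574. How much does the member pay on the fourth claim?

Claim 1 (£339): all of it applies to the deductible. Cost to member: £339. OOP to date £339.
Claim 2 (£321): £95 finishes the deductible; £226 goes to coinsurance; coinsurance £226 × 25% = £56.50. Member pays £151.50; OOP now £490.50.
Claim 3 (£390): 25% coinsurance on £390 = £97.50. Cost to member: £97.50. OOP to date £588.
Claim 4 (£2,201): deductible met; 25% of £2,201 = £550.25. Member owes £550.25 (running OOP £1,138.25).

£550.25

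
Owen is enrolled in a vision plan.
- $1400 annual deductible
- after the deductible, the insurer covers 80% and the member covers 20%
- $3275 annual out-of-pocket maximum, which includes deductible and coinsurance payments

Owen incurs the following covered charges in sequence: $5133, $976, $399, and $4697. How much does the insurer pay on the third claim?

Claim 1 ($5133): $1400 to deductible, leaving $3733; coinsurance $3733 × 20% = $746.60. Member owes $2146.60 (running OOP $2146.60). Insurer: $5133 − $2146.60 = $2986.40.
Claim 2 ($976): deductible already satisfied, so member's share is 20% × $976 = $195.20. Member pays $195.20; OOP now $2341.80. Plan pays $976 − $195.20 = $780.80.
Claim 3 ($399): 20% coinsurance on $399 = $79.80. Member owes $79.80 (running OOP $2421.60). Insurer: $399 − $79.80 = $319.20.

$319.20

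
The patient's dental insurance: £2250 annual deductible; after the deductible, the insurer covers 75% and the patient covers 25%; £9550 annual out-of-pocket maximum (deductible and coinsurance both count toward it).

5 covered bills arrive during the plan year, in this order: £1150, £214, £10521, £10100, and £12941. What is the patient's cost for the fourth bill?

Claim 1 — £1150: fully absorbed by the deductible. Cost to patient: £1150. OOP to date £1150.
Claim 2 — £214: all of it applies to the deductible. Patient owes £214 (running OOP £1364).
Claim 3 — £10521: deductible takes £886, £9635 remains; coinsurance £9635 × 25% = £2408.75. Patient owes £3294.75 (running OOP £4658.75).
Claim 4 — £10100: 25% coinsurance on £10100 = £2525. Patient owes £2525 (running OOP £7183.75).

£2525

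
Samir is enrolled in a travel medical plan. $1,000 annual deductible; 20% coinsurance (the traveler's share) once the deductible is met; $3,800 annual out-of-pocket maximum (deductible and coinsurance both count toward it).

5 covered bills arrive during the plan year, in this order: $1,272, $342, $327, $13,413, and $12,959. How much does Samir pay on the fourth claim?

Claim 1 ($1,272): $1,000 to deductible, leaving $272; coinsurance $272 × 20% = $54.40. Cost to traveler: $1,054.40. OOP to date $1,054.40.
Claim 2 ($342): 20% coinsurance on $342 = $68.40. Traveler owes $68.40 (running OOP $1,122.80).
Claim 3 ($327): deductible already satisfied, so traveler's share is 20% × $327 = $65.40. Traveler owes $65.40 (running OOP $1,188.20).
Claim 4 ($13,413): deductible already satisfied, so traveler's share is 20% × $13,413 = $2,682.60. Adding that to $1,188.20 gives $3,870.80, past the $3,800 cap; traveler pays only $3,800 − $1,188.20 = $2,611.80.

$2,611.80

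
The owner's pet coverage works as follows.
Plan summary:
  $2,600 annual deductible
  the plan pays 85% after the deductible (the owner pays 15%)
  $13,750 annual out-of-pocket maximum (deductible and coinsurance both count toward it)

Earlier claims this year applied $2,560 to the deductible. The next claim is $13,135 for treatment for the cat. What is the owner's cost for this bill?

$2,004.25

Deductible still to meet: $2,600 − $2,560 = $40.
After the $40 deductible portion, $13,135 − $40 = $13,095 is subject to coinsurance.
15% of $13,095 = $1,964.25 falls to the owner.
Owner responsibility before any cap: $40 + $1,964.25 = $2,004.25.
Year-to-date out-of-pocket becomes $2,560 + $2,004.25 = $4,564.25, still under the $13,750 maximum, so no cap applies.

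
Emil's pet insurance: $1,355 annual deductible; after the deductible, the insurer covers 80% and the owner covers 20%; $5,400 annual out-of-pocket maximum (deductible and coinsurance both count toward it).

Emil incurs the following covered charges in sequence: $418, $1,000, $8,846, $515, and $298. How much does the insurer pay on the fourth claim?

Claim 1 ($418): entire amount goes to the deductible. Owner owes $418 (running OOP $418). Plan pays $418 − $418 = $0.
Claim 2 ($1,000): deductible takes $937, $63 remains; owner's 20% is $12.60. Owner pays $949.60; OOP now $1,367.60. Plan pays $1,000 − $949.60 = $50.40.
Claim 3 ($8,846): 20% coinsurance on $8,846 = $1,769.20. Cost to owner: $1,769.20. OOP to date $3,136.80. Insurer: $8,846 − $1,769.20 = $7,076.80.
Claim 4 ($515): deductible met; 20% of $515 = $103. Cost to owner: $103. OOP to date $3,239.80. Plan pays $515 − $103 = $412.

$412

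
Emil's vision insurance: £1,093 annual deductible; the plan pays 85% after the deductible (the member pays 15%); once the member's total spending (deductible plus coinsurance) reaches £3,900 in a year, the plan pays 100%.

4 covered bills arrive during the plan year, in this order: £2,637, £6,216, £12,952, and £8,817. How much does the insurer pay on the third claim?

Claim 1 (£2,637): £1,093 finishes the deductible; £1,544 goes to coinsurance; member's 15% is £231.60. Cost to member: £1,324.60. OOP to date £1,324.60. Plan pays £2,637 − £1,324.60 = £1,312.40.
Claim 2 (£6,216): deductible already satisfied, so member's share is 15% × £6,216 = £932.40. Cost to member: £932.40. OOP to date £2,257. Insurer: £6,216 − £932.40 = £5,283.60.
Claim 3 (£12,952): deductible already satisfied, so member's share is 15% × £12,952 = £1,942.80. Adding that to £2,257 gives £4,199.80, past the £3,900 cap; member pays only £3,900 − £2,257 = £1,643. Plan pays £12,952 − £1,643 = £11,309.

£11,309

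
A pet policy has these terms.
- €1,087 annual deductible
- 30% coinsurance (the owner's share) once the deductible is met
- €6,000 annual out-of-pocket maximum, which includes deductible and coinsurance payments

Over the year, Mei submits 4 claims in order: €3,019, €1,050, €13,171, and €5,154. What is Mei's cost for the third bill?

Claim 1 — €3,019: €1,087 finishes the deductible; €1,932 goes to coinsurance; 30% of €1,932 = €579.60. Cost to owner: €1,666.60. OOP to date €1,666.60.
Claim 2 — €1,050: 30% coinsurance on €1,050 = €315. Owner owes €315 (running OOP €1,981.60).
Claim 3 — €13,171: 30% coinsurance on €13,171 = €3,951.30. Cost to owner: €3,951.30. OOP to date €5,932.90.

€3,951.30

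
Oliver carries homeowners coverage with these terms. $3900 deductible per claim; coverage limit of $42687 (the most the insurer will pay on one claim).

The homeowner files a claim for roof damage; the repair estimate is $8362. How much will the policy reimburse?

Subtract the deductible: $8362 − $3900 = $4462.
That's under the $42687 cap, so the insurer reimburses the full $4462.

$4462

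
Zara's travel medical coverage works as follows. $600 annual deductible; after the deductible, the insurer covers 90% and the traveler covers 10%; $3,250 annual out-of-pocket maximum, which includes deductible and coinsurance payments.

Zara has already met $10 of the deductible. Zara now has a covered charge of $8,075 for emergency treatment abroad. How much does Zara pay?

$10 of the $600 deductible is already met, leaving $590.
The remaining $7,485 (= $8,075 − $590) moves to coinsurance.
Coinsurance: $7,485 × 10% = $748.50.
Traveler responsibility before any cap: $590 + $748.50 = $1,338.50.
Year-to-date out-of-pocket becomes $10 + $1,338.50 = $1,348.50, still under the $3,250 maximum, so no cap applies.

$1,338.50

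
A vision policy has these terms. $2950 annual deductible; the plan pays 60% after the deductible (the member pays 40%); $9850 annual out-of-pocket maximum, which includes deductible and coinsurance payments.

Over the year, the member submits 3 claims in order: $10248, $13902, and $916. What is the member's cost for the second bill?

Bill 1, $10248: $2950 to deductible, leaving $7298; 40% of $7298 = $2919.20. Member owes $5869.20 (running OOP $5869.20).
Bill 2, $13902: deductible already satisfied, so member's share is 40% × $13902 = $5560.80. Adding that to $5869.20 gives $11430, past the $9850 cap; member pays only $9850 − $5869.20 = $3980.80.

$3980.80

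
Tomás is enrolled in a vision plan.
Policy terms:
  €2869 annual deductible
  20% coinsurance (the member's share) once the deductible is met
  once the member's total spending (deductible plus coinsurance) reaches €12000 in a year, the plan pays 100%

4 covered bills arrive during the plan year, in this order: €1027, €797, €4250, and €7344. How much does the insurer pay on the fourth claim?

€5875.20

#1 (€1027): entire amount goes to the deductible. Member owes €1027 (running OOP €1027). Insurer: €1027 − €1027 = €0.
#2 (€797): all of it applies to the deductible. Member owes €797 (running OOP €1824). Insurer: €797 − €797 = €0.
#3 (€4250): €1045 finishes the deductible; €3205 goes to coinsurance; coinsurance €3205 × 20% = €641. Member pays €1686; OOP now €3510. Plan pays €4250 − €1686 = €2564.
#4 (€7344): 20% coinsurance on €7344 = €1468.80. Member pays €1468.80; OOP now €4978.80. Insurer: €7344 − €1468.80 = €5875.20.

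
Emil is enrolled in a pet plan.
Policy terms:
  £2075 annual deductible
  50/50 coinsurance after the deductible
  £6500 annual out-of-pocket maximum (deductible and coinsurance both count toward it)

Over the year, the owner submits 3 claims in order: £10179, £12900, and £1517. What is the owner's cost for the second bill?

Claim 1 — £10179: £2075 to deductible, leaving £8104; coinsurance £8104 × 50% = £4052. Owner owes £6127 (running OOP £6127).
Claim 2 — £12900: 50% coinsurance on £12900 = £6450. That would push OOP to £12577, over the £6500 cap, so owner pays £6500 − £6127 = £373.

£373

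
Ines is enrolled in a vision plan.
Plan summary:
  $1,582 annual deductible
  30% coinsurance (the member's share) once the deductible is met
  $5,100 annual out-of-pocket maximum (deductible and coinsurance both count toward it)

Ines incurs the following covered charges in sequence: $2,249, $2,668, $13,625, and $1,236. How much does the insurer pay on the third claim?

Bill 1, $2,249: deductible takes $1,582, $667 remains; member's 30% is $200.10. Cost to member: $1,782.10. OOP to date $1,782.10. Plan pays $2,249 − $1,782.10 = $466.90.
Bill 2, $2,668: deductible already satisfied, so member's share is 30% × $2,668 = $800.40. Member owes $800.40 (running OOP $2,582.50). Plan pays $2,668 − $800.40 = $1,867.60.
Bill 3, $13,625: 30% coinsurance on $13,625 = $4,087.50. Adding that to $2,582.50 gives $6,670, past the $5,100 cap; member pays only $5,100 − $2,582.50 = $2,517.50. Insurer: $13,625 − $2,517.50 = $11,107.50.

$11,107.50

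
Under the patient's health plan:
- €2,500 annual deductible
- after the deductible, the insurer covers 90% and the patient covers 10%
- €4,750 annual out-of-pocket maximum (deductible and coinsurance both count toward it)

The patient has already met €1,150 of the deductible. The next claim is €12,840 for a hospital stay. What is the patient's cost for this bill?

Deductible still to meet: €2,500 − €1,150 = €1,350.
The remaining €11,490 (= €12,840 − €1,350) moves to coinsurance.
Coinsurance: €11,490 × 10% = €1,149.
So the patient owes €1,350 + €1,149 = €2,499 before any cap.
Total out-of-pocket so far would be €1,150 + €2,499 = €3,649, below the €4,750 cap — no reduction.

€2,499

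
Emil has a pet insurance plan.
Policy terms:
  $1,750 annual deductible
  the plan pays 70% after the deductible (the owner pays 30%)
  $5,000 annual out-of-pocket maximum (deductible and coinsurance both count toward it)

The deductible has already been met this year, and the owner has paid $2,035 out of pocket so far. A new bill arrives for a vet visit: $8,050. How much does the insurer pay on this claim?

$5,635

With the deductible met, the entire $8,050 is subject to coinsurance.
Owner's 30% share of $8,050 is $2,415.
Total out-of-pocket so far would be $2,035 + $2,415 = $4,450, below the $5,000 cap — no reduction.
The insurer covers the remainder: $8,050 − $2,415 = $5,635.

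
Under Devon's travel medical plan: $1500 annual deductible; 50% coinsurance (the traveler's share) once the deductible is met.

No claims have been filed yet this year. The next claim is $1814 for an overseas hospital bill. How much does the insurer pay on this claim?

Deductible not yet touched, so the first $1500 of the bill goes to the deductible.
After the $1500 deductible portion, $1814 − $1500 = $314 is subject to coinsurance.
Traveler's 50% share of $314 is $157.
That puts the traveler's cost at $1500 + $157 = $1657.
Insurer pays the balance: $1814 − $1657 = $157.

$157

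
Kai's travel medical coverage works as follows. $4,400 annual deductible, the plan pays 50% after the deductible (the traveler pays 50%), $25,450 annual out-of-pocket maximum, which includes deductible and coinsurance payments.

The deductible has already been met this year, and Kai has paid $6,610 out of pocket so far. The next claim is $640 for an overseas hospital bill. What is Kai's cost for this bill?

The deductible is already satisfied, so the full bill goes to coinsurance.
50% of $640 = $320 falls to the traveler.
Cumulative spending $6,610 + $320 = $6,930 stays under the $25,450 maximum.

$320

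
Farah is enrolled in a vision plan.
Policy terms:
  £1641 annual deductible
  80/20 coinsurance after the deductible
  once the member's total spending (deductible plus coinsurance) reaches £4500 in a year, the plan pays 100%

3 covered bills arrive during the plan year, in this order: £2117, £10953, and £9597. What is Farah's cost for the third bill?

£573.20

Claim 1 (£2117): £1641 to deductible, leaving £476; coinsurance £476 × 20% = £95.20. Cost to member: £1736.20. OOP to date £1736.20.
Claim 2 (£10953): deductible met; 20% of £10953 = £2190.60. Cost to member: £2190.60. OOP to date £3926.80.
Claim 3 (£9597): 20% coinsurance on £9597 = £1919.40. Adding that to £3926.80 gives £5846.20, past the £4500 cap; member pays only £4500 − £3926.80 = £573.20.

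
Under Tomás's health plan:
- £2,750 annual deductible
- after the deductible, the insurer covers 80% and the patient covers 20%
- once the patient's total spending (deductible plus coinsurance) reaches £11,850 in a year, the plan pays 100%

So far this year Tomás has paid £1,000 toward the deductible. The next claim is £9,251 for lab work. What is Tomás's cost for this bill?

£3,250.20

Deductible still to meet: £2,750 − £1,000 = £1,750.
After the £1,750 deductible portion, £9,251 − £1,750 = £7,501 is subject to coinsurance.
Patient's 20% share of £7,501 is £1,500.20.
So the patient owes £1,750 + £1,500.20 = £3,250.20 before any cap.
Total out-of-pocket so far would be £1,000 + £3,250.20 = £4,250.20, below the £11,850 cap — no reduction.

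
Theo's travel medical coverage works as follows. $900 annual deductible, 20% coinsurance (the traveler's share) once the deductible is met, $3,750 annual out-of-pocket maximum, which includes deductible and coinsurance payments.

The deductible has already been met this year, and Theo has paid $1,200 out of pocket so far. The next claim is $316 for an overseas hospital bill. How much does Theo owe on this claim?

$63.20

With the deductible met, the entire $316 is subject to coinsurance.
Traveler's 20% share of $316 is $63.20.
Cumulative spending $1,200 + $63.20 = $1,263.20 stays under the $3,750 maximum.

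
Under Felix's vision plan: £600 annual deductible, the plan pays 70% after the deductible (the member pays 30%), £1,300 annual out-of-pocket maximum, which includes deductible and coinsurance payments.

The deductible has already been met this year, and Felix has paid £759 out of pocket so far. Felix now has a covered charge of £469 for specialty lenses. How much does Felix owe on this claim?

£140.70

With the deductible met, the entire £469 is subject to coinsurance.
Coinsurance: £469 × 30% = £140.70.
Total out-of-pocket so far would be £759 + £140.70 = £899.70, below the £1,300 cap — no reduction.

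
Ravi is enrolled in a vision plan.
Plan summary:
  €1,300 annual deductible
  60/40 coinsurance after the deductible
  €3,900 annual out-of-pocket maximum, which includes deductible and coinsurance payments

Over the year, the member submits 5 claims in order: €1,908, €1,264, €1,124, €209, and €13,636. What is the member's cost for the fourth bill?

€83.60

#1 (€1,908): €1,300 finishes the deductible; €608 goes to coinsurance; coinsurance €608 × 40% = €243.20. Member pays €1,543.20; OOP now €1,543.20.
#2 (€1,264): 40% coinsurance on €1,264 = €505.60. Member pays €505.60; OOP now €2,048.80.
#3 (€1,124): deductible met; 40% of €1,124 = €449.60. Member pays €449.60; OOP now €2,498.40.
#4 (€209): deductible met; 40% of €209 = €83.60. Member owes €83.60 (running OOP €2,582).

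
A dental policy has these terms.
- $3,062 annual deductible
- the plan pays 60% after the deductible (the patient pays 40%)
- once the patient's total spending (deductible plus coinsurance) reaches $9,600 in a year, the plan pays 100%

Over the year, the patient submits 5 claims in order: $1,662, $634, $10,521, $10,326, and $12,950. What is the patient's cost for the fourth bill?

Claim 1 ($1,662): fully absorbed by the deductible. Cost to patient: $1,662. OOP to date $1,662.
Claim 2 ($634): all of it applies to the deductible. Cost to patient: $634. OOP to date $2,296.
Claim 3 ($10,521): $766 finishes the deductible; $9,755 goes to coinsurance; patient's 40% is $3,902. Cost to patient: $4,668. OOP to date $6,964.
Claim 4 ($10,326): deductible already satisfied, so patient's share is 40% × $10,326 = $4,130.40. That would push OOP to $11,094.40, over the $9,600 cap, so patient pays $9,600 − $6,964 = $2,636.

$2,636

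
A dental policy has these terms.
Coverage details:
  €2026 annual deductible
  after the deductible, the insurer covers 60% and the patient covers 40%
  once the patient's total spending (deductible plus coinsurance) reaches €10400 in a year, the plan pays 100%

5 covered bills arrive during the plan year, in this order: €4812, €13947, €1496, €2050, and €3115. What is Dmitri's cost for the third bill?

€598.40

Claim 1 — €4812: €2026 to deductible, leaving €2786; 40% of €2786 = €1114.40. Cost to patient: €3140.40. OOP to date €3140.40.
Claim 2 — €13947: deductible already satisfied, so patient's share is 40% × €13947 = €5578.80. Cost to patient: €5578.80. OOP to date €8719.20.
Claim 3 — €1496: deductible met; 40% of €1496 = €598.40. Patient owes €598.40 (running OOP €9317.60).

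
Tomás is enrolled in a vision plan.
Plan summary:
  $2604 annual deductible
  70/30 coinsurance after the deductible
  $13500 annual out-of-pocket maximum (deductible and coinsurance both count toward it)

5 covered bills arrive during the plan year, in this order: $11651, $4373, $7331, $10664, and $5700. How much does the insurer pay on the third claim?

$5131.70

#1 ($11651): deductible takes $2604, $9047 remains; 30% of $9047 = $2714.10. Member pays $5318.10; OOP now $5318.10. Insurer: $11651 − $5318.10 = $6332.90.
#2 ($4373): deductible met; 30% of $4373 = $1311.90. Member owes $1311.90 (running OOP $6630). Insurer: $4373 − $1311.90 = $3061.10.
#3 ($7331): deductible already satisfied, so member's share is 30% × $7331 = $2199.30. Cost to member: $2199.30. OOP to date $8829.30. Plan pays $7331 − $2199.30 = $5131.70.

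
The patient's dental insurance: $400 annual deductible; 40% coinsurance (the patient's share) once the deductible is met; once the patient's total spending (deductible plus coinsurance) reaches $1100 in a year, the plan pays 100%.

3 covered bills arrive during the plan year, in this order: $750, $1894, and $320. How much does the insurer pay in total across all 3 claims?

Claim 1 — $750: $400 finishes the deductible; $350 goes to coinsurance; patient's 40% is $140. Patient pays $540; OOP now $540. Insurer: $750 − $540 = $210.
Claim 2 — $1894: deductible met; 40% of $1894 = $757.60. OOP would hit $1297.60 > $1100, so the cap limits the patient to $1100 − $540 = $560. Insurer: $1894 − $560 = $1334.
Claim 3 — $320: 40% coinsurance on $320 = $128. Adding that to $1100 gives $1228, past the $1100 cap; patient pays only $1100 − $1100 = $0. Insurer: $320 − $0 = $320.
Insurer total: $210 + $1334 + $320 = $1864.

$1864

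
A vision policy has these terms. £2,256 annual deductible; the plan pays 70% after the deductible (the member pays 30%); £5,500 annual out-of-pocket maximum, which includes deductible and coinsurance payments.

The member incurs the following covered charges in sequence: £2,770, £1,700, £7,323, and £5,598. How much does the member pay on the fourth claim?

£382.90

Claim 1 — £2,770: £2,256 to deductible, leaving £514; member's 30% is £154.20. Member owes £2,410.20 (running OOP £2,410.20).
Claim 2 — £1,700: deductible already satisfied, so member's share is 30% × £1,700 = £510. Cost to member: £510. OOP to date £2,920.20.
Claim 3 — £7,323: deductible met; 30% of £7,323 = £2,196.90. Cost to member: £2,196.90. OOP to date £5,117.10.
Claim 4 — £5,598: deductible met; 30% of £5,598 = £1,679.40. Adding that to £5,117.10 gives £6,796.50, past the £5,500 cap; member pays only £5,500 − £5,117.10 = £382.90.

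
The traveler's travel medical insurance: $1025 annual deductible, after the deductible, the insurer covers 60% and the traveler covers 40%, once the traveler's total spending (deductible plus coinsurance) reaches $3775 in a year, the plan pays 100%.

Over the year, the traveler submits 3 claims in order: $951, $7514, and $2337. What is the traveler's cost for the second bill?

Bill 1, $951: all of it applies to the deductible. Traveler pays $951; OOP now $951.
Bill 2, $7514: $74 finishes the deductible; $7440 goes to coinsurance; 40% of $7440 = $2976. Together that's $74 + $2976 = $3050. Adding that to $951 gives $4001, past the $3775 cap; traveler pays only $3775 − $951 = $2824.

$2824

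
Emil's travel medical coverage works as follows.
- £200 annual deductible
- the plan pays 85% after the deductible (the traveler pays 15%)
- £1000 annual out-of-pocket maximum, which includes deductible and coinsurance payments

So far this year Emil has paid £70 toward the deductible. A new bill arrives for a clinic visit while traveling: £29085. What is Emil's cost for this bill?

£70 of the £200 deductible is already met, leaving £130.
The remaining £28955 (= £29085 − £130) moves to coinsurance.
Traveler's 15% share of £28955 is £4343.25.
So the traveler owes £130 + £4343.25 = £4473.25 before any cap.
That would bring total out-of-pocket to £4543.25, past the £1000 cap. The traveler is capped at £1000 − £70 = £930 on this claim.

£930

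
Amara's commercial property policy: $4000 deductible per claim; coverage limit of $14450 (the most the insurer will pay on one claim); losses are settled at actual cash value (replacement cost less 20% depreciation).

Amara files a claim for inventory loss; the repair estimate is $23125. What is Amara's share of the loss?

$8675

At 20% depreciation, ACV = $23125 − $4625 = $18500.
Less the $4000 deductible: $18500 − $4000 = $14500.
The $14450 per-incident cap binds; insurer pays $14450.
Business's share is the uncovered remainder: $23125 − $14450 = $8675.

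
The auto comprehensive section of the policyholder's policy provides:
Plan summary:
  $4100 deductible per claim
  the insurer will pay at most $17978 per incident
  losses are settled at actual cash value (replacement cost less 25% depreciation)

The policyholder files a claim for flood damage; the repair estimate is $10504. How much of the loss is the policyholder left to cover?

Actual cash value after 25% depreciation: $10504 × 75% = $7878.
Subtract the deductible: $7878 − $4100 = $3778.
That's under the $17978 cap, so the insurer reimburses the full $3778.
Out of pocket: $10504 − $3778 = $6726.

$6726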